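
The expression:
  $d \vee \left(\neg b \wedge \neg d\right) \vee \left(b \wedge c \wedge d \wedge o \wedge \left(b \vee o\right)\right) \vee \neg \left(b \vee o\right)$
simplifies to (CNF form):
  $d \vee \neg b$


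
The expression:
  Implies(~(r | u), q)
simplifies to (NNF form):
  q | r | u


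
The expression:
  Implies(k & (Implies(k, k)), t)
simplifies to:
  t | ~k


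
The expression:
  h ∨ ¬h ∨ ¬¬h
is always true.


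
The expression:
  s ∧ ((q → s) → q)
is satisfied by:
  {s: True, q: True}


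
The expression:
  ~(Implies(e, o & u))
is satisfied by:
  {e: True, u: False, o: False}
  {e: True, o: True, u: False}
  {e: True, u: True, o: False}


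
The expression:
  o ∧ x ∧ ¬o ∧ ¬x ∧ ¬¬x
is never true.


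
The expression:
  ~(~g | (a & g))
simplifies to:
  g & ~a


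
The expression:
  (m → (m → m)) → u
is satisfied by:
  {u: True}


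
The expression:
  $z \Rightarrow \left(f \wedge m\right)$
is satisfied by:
  {f: True, m: True, z: False}
  {f: True, m: False, z: False}
  {m: True, f: False, z: False}
  {f: False, m: False, z: False}
  {z: True, f: True, m: True}


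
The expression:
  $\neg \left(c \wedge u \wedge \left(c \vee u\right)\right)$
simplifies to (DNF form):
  $\neg c \vee \neg u$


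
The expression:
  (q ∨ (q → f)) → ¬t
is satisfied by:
  {t: False}


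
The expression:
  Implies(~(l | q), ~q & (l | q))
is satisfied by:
  {q: True, l: True}
  {q: True, l: False}
  {l: True, q: False}


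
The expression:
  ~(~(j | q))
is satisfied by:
  {q: True, j: True}
  {q: True, j: False}
  {j: True, q: False}


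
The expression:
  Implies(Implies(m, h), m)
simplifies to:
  m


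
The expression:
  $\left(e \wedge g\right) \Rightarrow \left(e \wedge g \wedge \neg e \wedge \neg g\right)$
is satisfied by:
  {g: False, e: False}
  {e: True, g: False}
  {g: True, e: False}


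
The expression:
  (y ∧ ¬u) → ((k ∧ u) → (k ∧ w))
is always true.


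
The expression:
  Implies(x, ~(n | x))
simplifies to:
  ~x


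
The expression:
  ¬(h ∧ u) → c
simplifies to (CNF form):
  (c ∨ h) ∧ (c ∨ u)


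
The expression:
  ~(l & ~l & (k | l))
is always true.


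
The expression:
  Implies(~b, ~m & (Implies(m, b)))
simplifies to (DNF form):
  b | ~m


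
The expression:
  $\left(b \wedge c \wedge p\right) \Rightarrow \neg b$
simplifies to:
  $\neg b \vee \neg c \vee \neg p$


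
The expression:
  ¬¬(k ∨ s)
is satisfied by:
  {k: True, s: True}
  {k: True, s: False}
  {s: True, k: False}


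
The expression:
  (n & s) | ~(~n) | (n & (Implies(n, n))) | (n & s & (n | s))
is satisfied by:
  {n: True}


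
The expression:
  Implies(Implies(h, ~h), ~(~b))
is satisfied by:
  {b: True, h: True}
  {b: True, h: False}
  {h: True, b: False}


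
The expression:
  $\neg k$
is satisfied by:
  {k: False}


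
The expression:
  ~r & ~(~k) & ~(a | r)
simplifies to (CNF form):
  k & ~a & ~r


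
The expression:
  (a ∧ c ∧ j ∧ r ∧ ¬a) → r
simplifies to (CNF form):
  True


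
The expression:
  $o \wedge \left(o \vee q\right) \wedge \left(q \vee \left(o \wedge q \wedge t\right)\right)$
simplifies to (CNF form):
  $o \wedge q$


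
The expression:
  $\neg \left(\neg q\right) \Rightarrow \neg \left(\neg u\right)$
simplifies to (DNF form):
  $u \vee \neg q$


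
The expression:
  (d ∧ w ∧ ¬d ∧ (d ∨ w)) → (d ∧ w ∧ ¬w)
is always true.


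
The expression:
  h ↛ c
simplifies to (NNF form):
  h ∧ ¬c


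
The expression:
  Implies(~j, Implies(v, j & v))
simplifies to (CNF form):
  j | ~v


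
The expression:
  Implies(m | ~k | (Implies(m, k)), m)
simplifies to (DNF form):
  m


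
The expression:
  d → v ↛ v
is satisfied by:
  {d: False}


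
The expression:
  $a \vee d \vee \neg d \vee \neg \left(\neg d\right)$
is always true.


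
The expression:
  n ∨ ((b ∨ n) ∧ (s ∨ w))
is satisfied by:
  {n: True, b: True, s: True, w: True}
  {n: True, b: True, s: True, w: False}
  {n: True, b: True, w: True, s: False}
  {n: True, b: True, w: False, s: False}
  {n: True, s: True, w: True, b: False}
  {n: True, s: True, w: False, b: False}
  {n: True, s: False, w: True, b: False}
  {n: True, s: False, w: False, b: False}
  {b: True, s: True, w: True, n: False}
  {b: True, s: True, w: False, n: False}
  {b: True, w: True, s: False, n: False}


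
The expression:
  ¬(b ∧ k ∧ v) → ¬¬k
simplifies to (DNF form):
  k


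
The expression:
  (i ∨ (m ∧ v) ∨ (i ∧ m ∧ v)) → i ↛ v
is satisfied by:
  {i: False, v: False, m: False}
  {m: True, i: False, v: False}
  {i: True, m: False, v: False}
  {m: True, i: True, v: False}
  {v: True, m: False, i: False}


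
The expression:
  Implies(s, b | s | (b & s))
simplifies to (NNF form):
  True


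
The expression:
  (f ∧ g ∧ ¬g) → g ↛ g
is always true.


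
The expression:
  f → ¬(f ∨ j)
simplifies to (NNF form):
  ¬f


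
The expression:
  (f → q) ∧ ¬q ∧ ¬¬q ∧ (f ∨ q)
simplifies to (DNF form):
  False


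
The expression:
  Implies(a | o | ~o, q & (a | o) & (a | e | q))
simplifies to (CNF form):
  q & (a | o)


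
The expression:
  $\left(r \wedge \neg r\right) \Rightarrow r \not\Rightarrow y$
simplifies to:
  $\text{True}$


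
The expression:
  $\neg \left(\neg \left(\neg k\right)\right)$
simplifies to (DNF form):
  $\neg k$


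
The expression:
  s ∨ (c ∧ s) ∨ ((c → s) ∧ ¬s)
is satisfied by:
  {s: True, c: False}
  {c: False, s: False}
  {c: True, s: True}


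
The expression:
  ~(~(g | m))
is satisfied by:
  {m: True, g: True}
  {m: True, g: False}
  {g: True, m: False}


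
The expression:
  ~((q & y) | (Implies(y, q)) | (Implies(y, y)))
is never true.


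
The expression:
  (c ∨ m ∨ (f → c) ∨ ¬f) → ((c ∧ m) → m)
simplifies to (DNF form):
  True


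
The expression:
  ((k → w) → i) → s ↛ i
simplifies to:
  ¬i ∧ (s ∨ w ∨ ¬k)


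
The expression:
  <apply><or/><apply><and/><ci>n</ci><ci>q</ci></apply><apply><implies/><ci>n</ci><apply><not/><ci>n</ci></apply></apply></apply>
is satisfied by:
  {q: True, n: False}
  {n: False, q: False}
  {n: True, q: True}


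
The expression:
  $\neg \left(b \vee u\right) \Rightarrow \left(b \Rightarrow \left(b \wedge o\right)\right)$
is always true.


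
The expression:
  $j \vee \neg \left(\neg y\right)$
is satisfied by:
  {y: True, j: True}
  {y: True, j: False}
  {j: True, y: False}


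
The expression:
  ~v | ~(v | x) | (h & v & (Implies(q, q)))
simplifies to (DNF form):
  h | ~v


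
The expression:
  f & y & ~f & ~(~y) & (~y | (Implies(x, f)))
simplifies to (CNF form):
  False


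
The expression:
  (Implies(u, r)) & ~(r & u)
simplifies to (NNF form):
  ~u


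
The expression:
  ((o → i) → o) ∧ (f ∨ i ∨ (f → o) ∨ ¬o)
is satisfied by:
  {o: True}


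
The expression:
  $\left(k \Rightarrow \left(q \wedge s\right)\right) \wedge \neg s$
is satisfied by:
  {k: False, s: False}


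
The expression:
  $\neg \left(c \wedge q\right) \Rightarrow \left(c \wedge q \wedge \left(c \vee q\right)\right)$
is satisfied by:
  {c: True, q: True}


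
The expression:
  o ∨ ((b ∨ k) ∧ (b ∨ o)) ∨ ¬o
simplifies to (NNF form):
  True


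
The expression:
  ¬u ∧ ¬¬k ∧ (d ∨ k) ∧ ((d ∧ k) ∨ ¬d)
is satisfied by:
  {k: True, u: False}


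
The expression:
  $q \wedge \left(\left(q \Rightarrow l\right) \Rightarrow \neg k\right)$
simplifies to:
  $q \wedge \left(\neg k \vee \neg l\right)$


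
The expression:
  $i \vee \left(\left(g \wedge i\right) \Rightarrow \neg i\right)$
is always true.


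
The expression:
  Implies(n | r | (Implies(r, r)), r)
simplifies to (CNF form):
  r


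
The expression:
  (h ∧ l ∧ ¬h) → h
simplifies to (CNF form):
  True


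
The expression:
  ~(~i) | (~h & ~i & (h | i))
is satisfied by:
  {i: True}


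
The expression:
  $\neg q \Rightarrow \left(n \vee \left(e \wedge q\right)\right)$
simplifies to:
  $n \vee q$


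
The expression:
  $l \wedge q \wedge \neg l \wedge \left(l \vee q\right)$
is never true.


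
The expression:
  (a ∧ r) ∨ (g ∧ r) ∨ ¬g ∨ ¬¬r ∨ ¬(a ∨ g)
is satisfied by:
  {r: True, g: False}
  {g: False, r: False}
  {g: True, r: True}


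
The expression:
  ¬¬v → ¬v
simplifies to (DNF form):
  ¬v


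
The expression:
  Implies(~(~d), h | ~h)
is always true.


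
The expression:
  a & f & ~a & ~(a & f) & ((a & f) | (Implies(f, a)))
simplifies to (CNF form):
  False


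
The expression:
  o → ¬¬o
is always true.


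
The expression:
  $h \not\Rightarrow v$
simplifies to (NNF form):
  $h \wedge \neg v$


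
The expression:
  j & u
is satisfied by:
  {j: True, u: True}


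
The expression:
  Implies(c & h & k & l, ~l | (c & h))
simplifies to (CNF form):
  True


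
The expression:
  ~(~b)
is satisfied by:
  {b: True}


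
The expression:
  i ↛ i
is never true.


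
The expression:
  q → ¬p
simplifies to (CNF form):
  ¬p ∨ ¬q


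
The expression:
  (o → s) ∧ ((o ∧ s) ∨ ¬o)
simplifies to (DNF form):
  s ∨ ¬o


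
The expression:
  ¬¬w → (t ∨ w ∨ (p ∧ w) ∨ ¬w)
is always true.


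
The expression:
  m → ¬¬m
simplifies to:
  True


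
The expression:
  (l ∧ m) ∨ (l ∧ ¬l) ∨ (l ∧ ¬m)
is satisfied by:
  {l: True}


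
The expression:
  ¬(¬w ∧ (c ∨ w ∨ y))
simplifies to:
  w ∨ (¬c ∧ ¬y)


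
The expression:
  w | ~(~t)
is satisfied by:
  {t: True, w: True}
  {t: True, w: False}
  {w: True, t: False}


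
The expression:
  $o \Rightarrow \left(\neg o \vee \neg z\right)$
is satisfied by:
  {o: False, z: False}
  {z: True, o: False}
  {o: True, z: False}


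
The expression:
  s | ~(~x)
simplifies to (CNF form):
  s | x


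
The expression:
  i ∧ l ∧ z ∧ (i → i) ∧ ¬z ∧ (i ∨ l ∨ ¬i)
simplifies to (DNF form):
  False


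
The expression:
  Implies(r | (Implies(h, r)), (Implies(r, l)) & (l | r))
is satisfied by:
  {l: True, h: True, r: False}
  {l: True, h: False, r: False}
  {r: True, l: True, h: True}
  {r: True, l: True, h: False}
  {h: True, r: False, l: False}


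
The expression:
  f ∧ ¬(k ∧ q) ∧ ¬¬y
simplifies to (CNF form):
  f ∧ y ∧ (¬k ∨ ¬q)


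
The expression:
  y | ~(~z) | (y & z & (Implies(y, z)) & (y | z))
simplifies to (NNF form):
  y | z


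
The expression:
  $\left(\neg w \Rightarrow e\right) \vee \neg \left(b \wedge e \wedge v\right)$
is always true.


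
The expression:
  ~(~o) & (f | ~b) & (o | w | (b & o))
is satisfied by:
  {o: True, f: True, b: False}
  {o: True, f: False, b: False}
  {o: True, b: True, f: True}


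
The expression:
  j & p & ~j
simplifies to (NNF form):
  False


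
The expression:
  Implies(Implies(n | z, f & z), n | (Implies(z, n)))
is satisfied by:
  {n: True, z: False, f: False}
  {z: False, f: False, n: False}
  {f: True, n: True, z: False}
  {f: True, z: False, n: False}
  {n: True, z: True, f: False}
  {z: True, n: False, f: False}
  {f: True, z: True, n: True}


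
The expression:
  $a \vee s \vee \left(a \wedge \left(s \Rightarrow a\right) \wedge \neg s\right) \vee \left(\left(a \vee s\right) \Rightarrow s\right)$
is always true.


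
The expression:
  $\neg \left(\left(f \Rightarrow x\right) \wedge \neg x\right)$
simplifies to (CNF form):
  $f \vee x$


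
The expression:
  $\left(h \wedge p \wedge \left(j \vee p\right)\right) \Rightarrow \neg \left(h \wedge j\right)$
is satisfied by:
  {p: False, h: False, j: False}
  {j: True, p: False, h: False}
  {h: True, p: False, j: False}
  {j: True, h: True, p: False}
  {p: True, j: False, h: False}
  {j: True, p: True, h: False}
  {h: True, p: True, j: False}


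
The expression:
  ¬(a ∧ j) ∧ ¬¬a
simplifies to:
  a ∧ ¬j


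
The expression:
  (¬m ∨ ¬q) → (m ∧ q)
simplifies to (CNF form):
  m ∧ q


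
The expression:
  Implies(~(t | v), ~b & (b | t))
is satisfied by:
  {t: True, v: True}
  {t: True, v: False}
  {v: True, t: False}


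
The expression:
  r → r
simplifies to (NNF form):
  True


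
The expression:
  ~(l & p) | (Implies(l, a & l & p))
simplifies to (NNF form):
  a | ~l | ~p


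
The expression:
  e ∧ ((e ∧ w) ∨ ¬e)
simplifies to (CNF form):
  e ∧ w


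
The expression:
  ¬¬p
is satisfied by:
  {p: True}


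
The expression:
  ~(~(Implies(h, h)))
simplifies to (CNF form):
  True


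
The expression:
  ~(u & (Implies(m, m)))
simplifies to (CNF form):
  ~u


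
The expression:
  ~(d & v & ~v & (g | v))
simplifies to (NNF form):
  True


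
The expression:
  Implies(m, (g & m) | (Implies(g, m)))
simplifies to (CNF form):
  True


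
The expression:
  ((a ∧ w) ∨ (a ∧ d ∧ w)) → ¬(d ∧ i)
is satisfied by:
  {w: False, d: False, a: False, i: False}
  {i: True, w: False, d: False, a: False}
  {a: True, w: False, d: False, i: False}
  {i: True, a: True, w: False, d: False}
  {d: True, i: False, w: False, a: False}
  {i: True, d: True, w: False, a: False}
  {a: True, d: True, i: False, w: False}
  {i: True, a: True, d: True, w: False}
  {w: True, a: False, d: False, i: False}
  {i: True, w: True, a: False, d: False}
  {a: True, w: True, i: False, d: False}
  {i: True, a: True, w: True, d: False}
  {d: True, w: True, a: False, i: False}
  {i: True, d: True, w: True, a: False}
  {a: True, d: True, w: True, i: False}


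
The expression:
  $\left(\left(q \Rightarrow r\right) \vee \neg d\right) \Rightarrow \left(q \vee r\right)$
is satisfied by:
  {r: True, q: True}
  {r: True, q: False}
  {q: True, r: False}


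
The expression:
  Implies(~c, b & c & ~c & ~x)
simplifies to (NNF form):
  c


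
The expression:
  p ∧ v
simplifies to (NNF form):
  p ∧ v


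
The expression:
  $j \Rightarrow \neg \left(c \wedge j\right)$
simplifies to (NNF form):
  $\neg c \vee \neg j$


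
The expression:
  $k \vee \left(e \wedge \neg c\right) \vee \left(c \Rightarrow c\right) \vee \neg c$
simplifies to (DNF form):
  $\text{True}$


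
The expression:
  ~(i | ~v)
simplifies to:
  v & ~i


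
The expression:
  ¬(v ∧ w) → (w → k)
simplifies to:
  k ∨ v ∨ ¬w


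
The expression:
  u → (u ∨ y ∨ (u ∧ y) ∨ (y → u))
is always true.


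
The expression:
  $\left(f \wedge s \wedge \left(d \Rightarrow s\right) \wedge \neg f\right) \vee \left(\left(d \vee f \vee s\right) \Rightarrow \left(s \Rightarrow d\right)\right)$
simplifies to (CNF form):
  $d \vee \neg s$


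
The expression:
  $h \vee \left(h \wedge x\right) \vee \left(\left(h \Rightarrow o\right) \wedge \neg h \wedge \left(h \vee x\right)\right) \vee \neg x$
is always true.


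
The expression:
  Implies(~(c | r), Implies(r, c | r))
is always true.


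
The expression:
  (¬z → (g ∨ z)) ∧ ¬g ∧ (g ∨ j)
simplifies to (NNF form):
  j ∧ z ∧ ¬g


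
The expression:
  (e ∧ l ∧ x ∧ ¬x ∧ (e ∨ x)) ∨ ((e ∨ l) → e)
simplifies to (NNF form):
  e ∨ ¬l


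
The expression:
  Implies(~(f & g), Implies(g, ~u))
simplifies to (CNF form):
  f | ~g | ~u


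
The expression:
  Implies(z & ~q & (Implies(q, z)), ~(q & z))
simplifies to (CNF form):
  True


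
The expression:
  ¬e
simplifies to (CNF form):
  ¬e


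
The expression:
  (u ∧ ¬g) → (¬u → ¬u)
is always true.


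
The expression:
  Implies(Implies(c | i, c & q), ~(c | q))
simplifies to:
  ~q | (i & ~c)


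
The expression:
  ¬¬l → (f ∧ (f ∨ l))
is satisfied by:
  {f: True, l: False}
  {l: False, f: False}
  {l: True, f: True}


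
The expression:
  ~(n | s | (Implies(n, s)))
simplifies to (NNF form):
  False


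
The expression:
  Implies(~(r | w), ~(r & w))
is always true.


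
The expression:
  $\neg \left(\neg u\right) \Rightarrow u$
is always true.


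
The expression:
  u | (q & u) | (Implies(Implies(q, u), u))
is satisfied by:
  {q: True, u: True}
  {q: True, u: False}
  {u: True, q: False}


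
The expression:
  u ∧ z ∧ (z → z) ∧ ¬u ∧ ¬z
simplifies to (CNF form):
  False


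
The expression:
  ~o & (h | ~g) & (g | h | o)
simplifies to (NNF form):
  h & ~o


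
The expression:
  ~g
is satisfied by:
  {g: False}


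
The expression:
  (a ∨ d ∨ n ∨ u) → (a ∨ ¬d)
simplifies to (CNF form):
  a ∨ ¬d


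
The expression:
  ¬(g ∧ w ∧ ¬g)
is always true.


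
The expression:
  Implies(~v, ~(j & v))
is always true.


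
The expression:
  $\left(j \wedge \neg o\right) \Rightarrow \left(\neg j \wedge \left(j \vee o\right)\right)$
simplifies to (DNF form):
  $o \vee \neg j$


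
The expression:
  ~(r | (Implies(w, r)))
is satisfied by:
  {w: True, r: False}


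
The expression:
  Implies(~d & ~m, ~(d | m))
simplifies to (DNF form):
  True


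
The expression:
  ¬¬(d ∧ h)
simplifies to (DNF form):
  d ∧ h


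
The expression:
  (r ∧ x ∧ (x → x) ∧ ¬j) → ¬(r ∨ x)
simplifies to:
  j ∨ ¬r ∨ ¬x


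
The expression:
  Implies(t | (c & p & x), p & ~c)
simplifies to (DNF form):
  (p & ~c) | (~p & ~t) | (~t & ~x)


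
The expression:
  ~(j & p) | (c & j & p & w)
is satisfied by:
  {w: True, c: True, p: False, j: False}
  {w: True, c: False, p: False, j: False}
  {c: True, w: False, p: False, j: False}
  {w: False, c: False, p: False, j: False}
  {j: True, w: True, c: True, p: False}
  {j: True, w: True, c: False, p: False}
  {j: True, c: True, w: False, p: False}
  {j: True, c: False, w: False, p: False}
  {w: True, p: True, c: True, j: False}
  {w: True, p: True, c: False, j: False}
  {p: True, c: True, w: False, j: False}
  {p: True, w: False, c: False, j: False}
  {j: True, w: True, p: True, c: True}


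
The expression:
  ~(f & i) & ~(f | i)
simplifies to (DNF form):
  ~f & ~i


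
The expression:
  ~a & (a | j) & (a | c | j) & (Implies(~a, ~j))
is never true.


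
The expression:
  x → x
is always true.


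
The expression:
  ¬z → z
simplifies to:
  z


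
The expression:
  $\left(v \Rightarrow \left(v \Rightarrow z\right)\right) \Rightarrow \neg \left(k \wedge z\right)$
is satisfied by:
  {k: False, z: False}
  {z: True, k: False}
  {k: True, z: False}


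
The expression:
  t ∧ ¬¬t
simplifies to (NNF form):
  t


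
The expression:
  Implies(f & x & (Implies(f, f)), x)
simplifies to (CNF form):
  True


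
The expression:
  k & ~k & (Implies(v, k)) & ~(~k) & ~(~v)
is never true.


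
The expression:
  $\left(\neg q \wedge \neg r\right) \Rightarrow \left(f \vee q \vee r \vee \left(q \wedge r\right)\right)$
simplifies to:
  $f \vee q \vee r$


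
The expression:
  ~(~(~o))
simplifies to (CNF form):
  ~o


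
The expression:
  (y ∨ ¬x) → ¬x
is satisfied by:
  {y: False, x: False}
  {x: True, y: False}
  {y: True, x: False}


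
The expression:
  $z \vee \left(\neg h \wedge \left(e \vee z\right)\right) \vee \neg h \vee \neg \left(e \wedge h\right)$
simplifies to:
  $z \vee \neg e \vee \neg h$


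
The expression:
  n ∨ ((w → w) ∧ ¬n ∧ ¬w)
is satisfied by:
  {n: True, w: False}
  {w: False, n: False}
  {w: True, n: True}


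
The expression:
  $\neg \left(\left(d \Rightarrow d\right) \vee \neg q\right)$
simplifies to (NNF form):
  $\text{False}$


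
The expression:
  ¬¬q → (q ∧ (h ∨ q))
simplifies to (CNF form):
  True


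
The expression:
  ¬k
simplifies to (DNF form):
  ¬k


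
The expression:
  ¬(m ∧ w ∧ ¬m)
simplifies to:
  True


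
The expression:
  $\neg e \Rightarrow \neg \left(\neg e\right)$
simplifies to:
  $e$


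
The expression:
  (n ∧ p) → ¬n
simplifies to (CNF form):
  ¬n ∨ ¬p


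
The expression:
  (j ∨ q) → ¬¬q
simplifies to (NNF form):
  q ∨ ¬j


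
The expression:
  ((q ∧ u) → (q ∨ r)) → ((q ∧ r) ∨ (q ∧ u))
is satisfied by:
  {r: True, u: True, q: True}
  {r: True, q: True, u: False}
  {u: True, q: True, r: False}


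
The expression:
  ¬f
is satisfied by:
  {f: False}


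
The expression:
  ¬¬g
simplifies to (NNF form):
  g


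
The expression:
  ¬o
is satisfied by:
  {o: False}


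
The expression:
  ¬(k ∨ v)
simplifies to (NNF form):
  ¬k ∧ ¬v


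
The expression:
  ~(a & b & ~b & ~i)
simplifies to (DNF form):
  True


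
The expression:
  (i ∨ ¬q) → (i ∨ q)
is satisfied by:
  {i: True, q: True}
  {i: True, q: False}
  {q: True, i: False}


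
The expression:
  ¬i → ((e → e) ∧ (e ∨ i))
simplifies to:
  e ∨ i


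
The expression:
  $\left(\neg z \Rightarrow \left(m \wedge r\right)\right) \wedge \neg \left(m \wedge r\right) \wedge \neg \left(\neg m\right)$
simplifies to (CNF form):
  $m \wedge z \wedge \neg r$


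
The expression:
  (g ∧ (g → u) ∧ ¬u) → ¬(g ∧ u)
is always true.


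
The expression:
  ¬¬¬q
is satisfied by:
  {q: False}


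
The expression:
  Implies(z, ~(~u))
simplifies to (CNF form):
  u | ~z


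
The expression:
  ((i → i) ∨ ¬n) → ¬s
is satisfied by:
  {s: False}


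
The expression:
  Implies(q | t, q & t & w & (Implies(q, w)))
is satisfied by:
  {w: True, q: False, t: False}
  {q: False, t: False, w: False}
  {t: True, w: True, q: True}


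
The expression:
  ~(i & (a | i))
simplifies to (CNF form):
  ~i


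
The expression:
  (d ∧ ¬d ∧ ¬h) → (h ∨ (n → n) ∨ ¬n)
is always true.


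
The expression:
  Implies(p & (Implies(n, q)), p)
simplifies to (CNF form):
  True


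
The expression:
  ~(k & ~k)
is always true.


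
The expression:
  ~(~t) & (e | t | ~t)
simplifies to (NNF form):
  t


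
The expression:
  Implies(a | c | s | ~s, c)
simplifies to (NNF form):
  c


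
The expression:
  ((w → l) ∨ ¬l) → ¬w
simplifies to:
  ¬w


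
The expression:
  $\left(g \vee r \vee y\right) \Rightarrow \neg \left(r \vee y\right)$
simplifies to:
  $\neg r \wedge \neg y$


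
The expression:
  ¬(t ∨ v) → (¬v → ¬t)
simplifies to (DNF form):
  True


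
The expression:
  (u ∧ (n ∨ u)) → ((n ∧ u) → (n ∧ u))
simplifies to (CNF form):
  True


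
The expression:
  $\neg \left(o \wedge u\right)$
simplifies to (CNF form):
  $\neg o \vee \neg u$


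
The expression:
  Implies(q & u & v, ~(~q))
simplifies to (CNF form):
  True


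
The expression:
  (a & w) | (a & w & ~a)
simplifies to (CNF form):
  a & w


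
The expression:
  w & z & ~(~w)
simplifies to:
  w & z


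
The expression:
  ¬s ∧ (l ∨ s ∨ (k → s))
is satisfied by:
  {l: True, k: False, s: False}
  {k: False, s: False, l: False}
  {l: True, k: True, s: False}


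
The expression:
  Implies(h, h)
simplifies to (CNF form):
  True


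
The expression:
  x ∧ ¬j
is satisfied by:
  {x: True, j: False}


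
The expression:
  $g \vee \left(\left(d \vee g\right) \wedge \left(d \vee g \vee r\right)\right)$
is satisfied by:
  {d: True, g: True}
  {d: True, g: False}
  {g: True, d: False}


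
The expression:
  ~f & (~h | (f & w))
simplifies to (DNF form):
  ~f & ~h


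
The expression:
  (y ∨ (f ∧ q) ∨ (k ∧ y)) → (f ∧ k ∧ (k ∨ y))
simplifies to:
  (f ∧ k) ∨ (¬f ∧ ¬y) ∨ (¬q ∧ ¬y)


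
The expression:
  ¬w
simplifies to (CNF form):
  ¬w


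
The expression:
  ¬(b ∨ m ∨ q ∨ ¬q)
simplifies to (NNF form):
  False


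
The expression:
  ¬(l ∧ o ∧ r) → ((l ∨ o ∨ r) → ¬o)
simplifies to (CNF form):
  (l ∨ ¬o) ∧ (r ∨ ¬o)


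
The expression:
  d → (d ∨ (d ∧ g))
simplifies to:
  True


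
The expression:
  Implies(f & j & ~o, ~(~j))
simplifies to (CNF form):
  True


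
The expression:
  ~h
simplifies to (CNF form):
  ~h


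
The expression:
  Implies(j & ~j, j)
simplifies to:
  True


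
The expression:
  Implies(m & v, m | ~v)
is always true.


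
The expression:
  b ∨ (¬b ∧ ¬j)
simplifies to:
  b ∨ ¬j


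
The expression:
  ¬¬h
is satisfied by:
  {h: True}


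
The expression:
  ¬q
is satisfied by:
  {q: False}


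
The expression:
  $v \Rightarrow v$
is always true.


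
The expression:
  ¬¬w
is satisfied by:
  {w: True}


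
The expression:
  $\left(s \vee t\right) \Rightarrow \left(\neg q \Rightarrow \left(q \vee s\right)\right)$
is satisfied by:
  {q: True, s: True, t: False}
  {q: True, s: False, t: False}
  {s: True, q: False, t: False}
  {q: False, s: False, t: False}
  {q: True, t: True, s: True}
  {q: True, t: True, s: False}
  {t: True, s: True, q: False}


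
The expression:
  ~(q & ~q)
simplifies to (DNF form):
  True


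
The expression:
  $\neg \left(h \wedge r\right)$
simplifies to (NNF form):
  $\neg h \vee \neg r$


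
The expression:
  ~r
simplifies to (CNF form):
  ~r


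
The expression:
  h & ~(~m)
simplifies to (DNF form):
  h & m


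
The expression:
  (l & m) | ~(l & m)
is always true.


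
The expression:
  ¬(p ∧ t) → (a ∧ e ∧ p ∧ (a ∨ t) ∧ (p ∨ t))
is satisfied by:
  {p: True, t: True, e: True, a: True}
  {p: True, t: True, e: True, a: False}
  {p: True, t: True, a: True, e: False}
  {p: True, t: True, a: False, e: False}
  {p: True, e: True, a: True, t: False}


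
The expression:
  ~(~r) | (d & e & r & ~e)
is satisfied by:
  {r: True}


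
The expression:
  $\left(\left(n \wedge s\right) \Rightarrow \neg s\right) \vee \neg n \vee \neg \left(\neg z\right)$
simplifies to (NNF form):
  $z \vee \neg n \vee \neg s$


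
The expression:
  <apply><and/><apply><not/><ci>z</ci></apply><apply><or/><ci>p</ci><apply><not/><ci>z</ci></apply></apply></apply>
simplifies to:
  <apply><not/><ci>z</ci></apply>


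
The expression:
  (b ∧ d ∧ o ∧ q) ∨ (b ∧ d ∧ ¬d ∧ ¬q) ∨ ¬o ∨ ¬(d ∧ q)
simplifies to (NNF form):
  b ∨ ¬d ∨ ¬o ∨ ¬q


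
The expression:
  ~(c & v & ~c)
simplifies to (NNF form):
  True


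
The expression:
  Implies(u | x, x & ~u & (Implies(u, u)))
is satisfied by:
  {u: False}


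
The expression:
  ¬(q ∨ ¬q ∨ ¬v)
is never true.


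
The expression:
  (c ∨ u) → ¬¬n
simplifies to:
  n ∨ (¬c ∧ ¬u)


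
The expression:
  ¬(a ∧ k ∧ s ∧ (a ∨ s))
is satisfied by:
  {s: False, k: False, a: False}
  {a: True, s: False, k: False}
  {k: True, s: False, a: False}
  {a: True, k: True, s: False}
  {s: True, a: False, k: False}
  {a: True, s: True, k: False}
  {k: True, s: True, a: False}


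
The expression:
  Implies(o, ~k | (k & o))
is always true.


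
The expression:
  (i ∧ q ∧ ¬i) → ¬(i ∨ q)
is always true.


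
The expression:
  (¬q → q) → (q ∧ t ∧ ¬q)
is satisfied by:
  {q: False}


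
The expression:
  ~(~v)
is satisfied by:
  {v: True}


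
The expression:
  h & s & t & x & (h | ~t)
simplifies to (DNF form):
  h & s & t & x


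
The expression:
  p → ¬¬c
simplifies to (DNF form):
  c ∨ ¬p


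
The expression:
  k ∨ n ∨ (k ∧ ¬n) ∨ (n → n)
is always true.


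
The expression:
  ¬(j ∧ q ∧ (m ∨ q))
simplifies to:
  ¬j ∨ ¬q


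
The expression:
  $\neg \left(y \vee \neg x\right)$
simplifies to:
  $x \wedge \neg y$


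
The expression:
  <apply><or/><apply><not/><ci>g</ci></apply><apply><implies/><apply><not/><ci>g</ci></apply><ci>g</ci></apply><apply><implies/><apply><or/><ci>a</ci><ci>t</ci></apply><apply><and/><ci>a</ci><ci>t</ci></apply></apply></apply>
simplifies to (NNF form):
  <true/>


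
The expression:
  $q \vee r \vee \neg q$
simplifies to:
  $\text{True}$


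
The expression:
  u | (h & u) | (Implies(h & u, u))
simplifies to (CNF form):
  True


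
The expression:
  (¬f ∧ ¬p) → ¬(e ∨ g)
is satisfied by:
  {p: True, f: True, g: False, e: False}
  {p: True, e: True, f: True, g: False}
  {p: True, f: True, g: True, e: False}
  {p: True, e: True, f: True, g: True}
  {p: True, g: False, f: False, e: False}
  {p: True, e: True, g: False, f: False}
  {p: True, g: True, f: False, e: False}
  {p: True, e: True, g: True, f: False}
  {f: True, e: False, g: False, p: False}
  {e: True, f: True, g: False, p: False}
  {f: True, g: True, e: False, p: False}
  {e: True, f: True, g: True, p: False}
  {e: False, g: False, f: False, p: False}


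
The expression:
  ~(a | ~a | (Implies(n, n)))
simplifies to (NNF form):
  False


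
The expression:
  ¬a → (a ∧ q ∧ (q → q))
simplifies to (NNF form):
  a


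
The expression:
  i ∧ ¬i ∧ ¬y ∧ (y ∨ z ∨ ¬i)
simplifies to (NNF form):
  False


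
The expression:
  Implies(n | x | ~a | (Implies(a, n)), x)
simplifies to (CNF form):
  (a | x) & (x | ~n)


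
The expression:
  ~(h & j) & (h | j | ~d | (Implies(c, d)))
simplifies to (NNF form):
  ~h | ~j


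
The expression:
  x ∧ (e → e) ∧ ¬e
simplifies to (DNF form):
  x ∧ ¬e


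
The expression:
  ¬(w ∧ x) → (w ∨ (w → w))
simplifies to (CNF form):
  True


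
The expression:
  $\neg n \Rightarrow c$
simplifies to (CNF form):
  $c \vee n$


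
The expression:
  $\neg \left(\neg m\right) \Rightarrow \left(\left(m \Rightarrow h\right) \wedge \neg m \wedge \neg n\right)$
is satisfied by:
  {m: False}


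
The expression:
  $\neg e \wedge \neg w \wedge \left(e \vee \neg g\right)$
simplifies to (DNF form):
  $\neg e \wedge \neg g \wedge \neg w$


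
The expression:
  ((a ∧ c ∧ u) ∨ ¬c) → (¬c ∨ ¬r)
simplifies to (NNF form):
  ¬a ∨ ¬c ∨ ¬r ∨ ¬u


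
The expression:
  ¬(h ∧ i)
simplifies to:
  ¬h ∨ ¬i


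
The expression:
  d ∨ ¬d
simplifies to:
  True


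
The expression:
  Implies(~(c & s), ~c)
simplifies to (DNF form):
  s | ~c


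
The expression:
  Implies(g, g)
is always true.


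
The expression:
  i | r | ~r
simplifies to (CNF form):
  True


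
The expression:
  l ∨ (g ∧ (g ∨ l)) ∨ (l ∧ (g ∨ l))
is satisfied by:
  {l: True, g: True}
  {l: True, g: False}
  {g: True, l: False}


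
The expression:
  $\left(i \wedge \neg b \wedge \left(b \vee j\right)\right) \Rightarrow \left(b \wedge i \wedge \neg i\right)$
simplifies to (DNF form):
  $b \vee \neg i \vee \neg j$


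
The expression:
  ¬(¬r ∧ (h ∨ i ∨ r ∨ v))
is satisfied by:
  {r: True, v: False, h: False, i: False}
  {r: True, i: True, v: False, h: False}
  {r: True, h: True, v: False, i: False}
  {r: True, i: True, h: True, v: False}
  {r: True, v: True, h: False, i: False}
  {r: True, i: True, v: True, h: False}
  {r: True, h: True, v: True, i: False}
  {r: True, i: True, h: True, v: True}
  {i: False, v: False, h: False, r: False}


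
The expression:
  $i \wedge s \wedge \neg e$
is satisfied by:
  {i: True, s: True, e: False}


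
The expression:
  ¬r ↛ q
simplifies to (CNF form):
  q ∨ ¬r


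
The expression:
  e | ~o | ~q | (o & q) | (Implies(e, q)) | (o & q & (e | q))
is always true.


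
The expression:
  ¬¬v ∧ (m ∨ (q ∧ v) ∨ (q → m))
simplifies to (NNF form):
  v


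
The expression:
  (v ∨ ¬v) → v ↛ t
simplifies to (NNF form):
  v ∧ ¬t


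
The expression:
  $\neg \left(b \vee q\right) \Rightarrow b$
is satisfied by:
  {b: True, q: True}
  {b: True, q: False}
  {q: True, b: False}


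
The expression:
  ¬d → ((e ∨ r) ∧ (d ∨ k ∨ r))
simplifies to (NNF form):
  d ∨ r ∨ (e ∧ k)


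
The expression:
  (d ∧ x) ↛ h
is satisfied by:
  {d: True, x: True, h: False}


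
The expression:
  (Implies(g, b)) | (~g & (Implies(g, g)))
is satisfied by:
  {b: True, g: False}
  {g: False, b: False}
  {g: True, b: True}


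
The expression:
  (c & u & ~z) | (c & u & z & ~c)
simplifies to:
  c & u & ~z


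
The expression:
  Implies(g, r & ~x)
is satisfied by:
  {r: True, g: False, x: False}
  {r: False, g: False, x: False}
  {x: True, r: True, g: False}
  {x: True, r: False, g: False}
  {g: True, r: True, x: False}


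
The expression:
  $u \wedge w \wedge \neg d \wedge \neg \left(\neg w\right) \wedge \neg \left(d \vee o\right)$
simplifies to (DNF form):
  $u \wedge w \wedge \neg d \wedge \neg o$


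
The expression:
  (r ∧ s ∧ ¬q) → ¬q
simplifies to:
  True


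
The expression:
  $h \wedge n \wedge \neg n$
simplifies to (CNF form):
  $\text{False}$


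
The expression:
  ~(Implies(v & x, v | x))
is never true.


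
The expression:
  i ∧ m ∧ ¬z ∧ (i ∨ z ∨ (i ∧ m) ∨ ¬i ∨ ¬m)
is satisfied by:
  {m: True, i: True, z: False}


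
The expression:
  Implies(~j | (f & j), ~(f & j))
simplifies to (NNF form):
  ~f | ~j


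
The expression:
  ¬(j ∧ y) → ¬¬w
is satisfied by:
  {y: True, w: True, j: True}
  {y: True, w: True, j: False}
  {w: True, j: True, y: False}
  {w: True, j: False, y: False}
  {y: True, j: True, w: False}


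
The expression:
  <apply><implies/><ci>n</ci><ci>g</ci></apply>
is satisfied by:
  {g: True, n: False}
  {n: False, g: False}
  {n: True, g: True}


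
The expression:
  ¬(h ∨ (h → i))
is never true.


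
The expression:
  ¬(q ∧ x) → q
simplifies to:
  q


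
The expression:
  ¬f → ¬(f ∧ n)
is always true.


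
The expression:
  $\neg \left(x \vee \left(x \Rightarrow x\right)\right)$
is never true.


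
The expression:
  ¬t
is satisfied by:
  {t: False}


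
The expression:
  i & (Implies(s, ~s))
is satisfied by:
  {i: True, s: False}


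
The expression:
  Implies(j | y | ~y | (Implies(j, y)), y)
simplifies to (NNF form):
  y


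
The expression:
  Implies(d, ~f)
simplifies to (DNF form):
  ~d | ~f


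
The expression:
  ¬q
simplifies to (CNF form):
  ¬q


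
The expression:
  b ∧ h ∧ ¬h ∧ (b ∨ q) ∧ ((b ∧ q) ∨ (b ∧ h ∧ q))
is never true.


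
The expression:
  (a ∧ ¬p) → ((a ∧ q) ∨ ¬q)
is always true.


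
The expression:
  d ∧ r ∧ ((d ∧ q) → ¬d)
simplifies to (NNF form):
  d ∧ r ∧ ¬q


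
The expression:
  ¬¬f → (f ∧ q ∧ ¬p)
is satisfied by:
  {q: True, p: False, f: False}
  {p: False, f: False, q: False}
  {q: True, p: True, f: False}
  {p: True, q: False, f: False}
  {f: True, q: True, p: False}


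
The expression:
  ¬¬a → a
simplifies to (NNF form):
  True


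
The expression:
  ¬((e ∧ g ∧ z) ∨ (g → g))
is never true.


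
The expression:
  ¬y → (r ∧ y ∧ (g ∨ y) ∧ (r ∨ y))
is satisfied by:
  {y: True}


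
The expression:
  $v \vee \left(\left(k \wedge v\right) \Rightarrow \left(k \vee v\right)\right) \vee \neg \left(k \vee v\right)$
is always true.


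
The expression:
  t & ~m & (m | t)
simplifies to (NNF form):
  t & ~m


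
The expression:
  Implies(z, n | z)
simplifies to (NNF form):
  True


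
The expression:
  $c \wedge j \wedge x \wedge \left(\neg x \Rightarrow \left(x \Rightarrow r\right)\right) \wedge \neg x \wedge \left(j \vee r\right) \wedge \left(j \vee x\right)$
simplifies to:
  $\text{False}$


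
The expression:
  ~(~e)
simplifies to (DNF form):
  e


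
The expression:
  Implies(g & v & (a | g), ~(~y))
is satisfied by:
  {y: True, g: False, v: False}
  {g: False, v: False, y: False}
  {y: True, v: True, g: False}
  {v: True, g: False, y: False}
  {y: True, g: True, v: False}
  {g: True, y: False, v: False}
  {y: True, v: True, g: True}


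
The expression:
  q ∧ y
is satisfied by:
  {y: True, q: True}


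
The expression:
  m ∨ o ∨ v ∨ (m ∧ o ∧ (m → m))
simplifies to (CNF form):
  m ∨ o ∨ v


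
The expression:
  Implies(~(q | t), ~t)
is always true.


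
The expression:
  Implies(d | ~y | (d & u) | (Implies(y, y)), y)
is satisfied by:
  {y: True}


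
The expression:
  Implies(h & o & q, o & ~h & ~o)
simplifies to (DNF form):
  ~h | ~o | ~q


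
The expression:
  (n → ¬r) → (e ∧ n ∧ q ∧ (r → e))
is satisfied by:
  {r: True, e: True, n: True, q: True}
  {r: True, e: True, n: True, q: False}
  {r: True, n: True, q: True, e: False}
  {r: True, n: True, q: False, e: False}
  {e: True, n: True, q: True, r: False}


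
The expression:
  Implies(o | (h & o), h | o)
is always true.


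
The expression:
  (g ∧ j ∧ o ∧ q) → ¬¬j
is always true.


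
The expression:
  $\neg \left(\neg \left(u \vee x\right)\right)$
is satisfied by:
  {x: True, u: True}
  {x: True, u: False}
  {u: True, x: False}


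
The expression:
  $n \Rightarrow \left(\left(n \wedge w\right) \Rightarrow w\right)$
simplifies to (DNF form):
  $\text{True}$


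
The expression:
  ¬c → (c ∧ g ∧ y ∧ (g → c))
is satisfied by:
  {c: True}


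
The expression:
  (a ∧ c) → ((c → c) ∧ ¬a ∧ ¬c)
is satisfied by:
  {c: False, a: False}
  {a: True, c: False}
  {c: True, a: False}


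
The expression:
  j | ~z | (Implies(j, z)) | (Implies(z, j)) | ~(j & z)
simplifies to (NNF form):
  True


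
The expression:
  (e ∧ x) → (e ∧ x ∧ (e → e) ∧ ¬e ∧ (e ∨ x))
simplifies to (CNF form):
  ¬e ∨ ¬x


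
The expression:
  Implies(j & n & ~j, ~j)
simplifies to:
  True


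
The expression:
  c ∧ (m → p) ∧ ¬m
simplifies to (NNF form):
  c ∧ ¬m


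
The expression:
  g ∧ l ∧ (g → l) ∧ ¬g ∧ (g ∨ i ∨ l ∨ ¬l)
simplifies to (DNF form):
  False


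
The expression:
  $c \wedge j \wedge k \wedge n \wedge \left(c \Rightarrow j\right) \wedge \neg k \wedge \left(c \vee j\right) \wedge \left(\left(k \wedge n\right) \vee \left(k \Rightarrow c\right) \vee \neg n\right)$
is never true.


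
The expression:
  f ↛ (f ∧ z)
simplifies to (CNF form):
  f ∧ ¬z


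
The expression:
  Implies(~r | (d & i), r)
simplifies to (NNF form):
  r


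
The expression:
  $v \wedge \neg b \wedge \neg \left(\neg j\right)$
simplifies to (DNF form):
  $j \wedge v \wedge \neg b$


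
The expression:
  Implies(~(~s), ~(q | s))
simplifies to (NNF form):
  ~s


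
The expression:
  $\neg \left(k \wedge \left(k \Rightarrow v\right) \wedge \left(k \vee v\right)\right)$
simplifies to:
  $\neg k \vee \neg v$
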